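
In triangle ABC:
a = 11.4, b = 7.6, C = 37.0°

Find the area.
Using A = ½ab·sin(C):
A = ½·11.4·7.6·sin(37.0°) = ½·86.64·0.601815 = 26.07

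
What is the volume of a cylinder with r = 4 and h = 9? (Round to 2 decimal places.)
Volume = pi * r² * h
Volume = pi * 4² * 9
Volume = pi * 16 * 9
Volume = pi * 144
Volume = 452.39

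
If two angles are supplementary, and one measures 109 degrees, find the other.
Supplementary angles sum to 180 degrees.
Other angle = 180 - 109
Other angle = 71 degrees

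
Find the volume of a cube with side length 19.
Volume = s³
Volume = 19³
Volume = 6859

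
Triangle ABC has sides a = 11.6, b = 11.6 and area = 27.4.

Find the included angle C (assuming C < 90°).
Area = ½ab·sin(C)  →  sin(C) = 2·Area/(ab)
sin(C) = 2·27.4/(11.6·11.6) = 0.407253
C = arcsin(0.407253) = 24.03°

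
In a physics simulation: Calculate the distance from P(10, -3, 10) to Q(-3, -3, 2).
d = √[(-13)² + (0)² + (-8)²] = √233 = 15.26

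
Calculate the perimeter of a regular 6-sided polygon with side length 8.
Perimeter = number of sides * side length
Perimeter = 6 * 8
Perimeter = 48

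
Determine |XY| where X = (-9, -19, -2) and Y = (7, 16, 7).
d = √[(16)² + (35)² + (9)²] = √1562 = 39.52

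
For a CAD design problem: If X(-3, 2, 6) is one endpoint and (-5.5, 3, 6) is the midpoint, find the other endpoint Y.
Y = (2×(-5.5) - (-3), 2×3 - 2, 2×6 - 6) = (-8, 4, 6)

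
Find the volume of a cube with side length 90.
Volume = s³
Volume = 90³
Volume = 729000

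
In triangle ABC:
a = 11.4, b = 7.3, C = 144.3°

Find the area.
Using A = ½ab·sin(C):
A = ½·11.4·7.3·sin(144.3°) = ½·83.22·0.583541 = 24.28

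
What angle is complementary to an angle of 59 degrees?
Complementary angles sum to 90 degrees.
Other angle = 90 - 59
Other angle = 31 degrees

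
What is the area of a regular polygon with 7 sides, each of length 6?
For a regular 7-gon with side length s = 6:
Apothem a = s / (2*tan(pi/7)) = 6 / (2*tan(pi/7)) ≈ 6.2296
Perimeter P = 7 * 6 = 42
Area = (1/2) * P * a = (1/2) * 42 * 6.2296 = 130.82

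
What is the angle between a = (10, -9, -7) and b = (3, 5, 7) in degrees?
a·b = -64, |a|² = 230, |b|² = 83
cos θ = -64/√19090 ≈ -0.4632
θ ≈ 117.6°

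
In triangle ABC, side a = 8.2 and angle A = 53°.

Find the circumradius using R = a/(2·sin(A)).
R = a/(2·sin(A)) = 8.2/(2·sin(53°))
R = 8.2/(2·0.798636) = 8.2/1.597271 = 5.134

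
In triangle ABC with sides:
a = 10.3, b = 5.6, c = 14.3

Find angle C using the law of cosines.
cos(C) = (a² + b² - c²)/(2ab)
cos(C) = (10.3² + 5.6² - 14.3²)/(2·10.3·5.6) = -67.04/115.36 = -0.581137
C = arccos(-0.581137) = 125.5°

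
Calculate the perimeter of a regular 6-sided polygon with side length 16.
Perimeter = number of sides * side length
Perimeter = 6 * 16
Perimeter = 96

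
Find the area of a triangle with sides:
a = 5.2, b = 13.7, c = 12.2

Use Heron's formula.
s = (a+b+c)/2 = (5.2+13.7+12.2)/2 = 15.55
A = √(s(s-a)(s-b)(s-c)) = √(15.55·10.35·1.85·3.35)
A = √997.441 = 31.58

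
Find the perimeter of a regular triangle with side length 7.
Perimeter = number of sides * side length
Perimeter = 3 * 7
Perimeter = 21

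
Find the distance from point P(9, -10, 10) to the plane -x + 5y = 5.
d = |(-1)(9) + 5(-10) + 0(10) - (5)| / √((-1)² + 5² + 0²) = 64/√26 = 12.55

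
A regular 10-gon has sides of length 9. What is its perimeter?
Perimeter = number of sides * side length
Perimeter = 10 * 9
Perimeter = 90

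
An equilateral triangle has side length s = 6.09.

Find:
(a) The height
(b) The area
(a) Height h = s·√3/2 = 6.09·√3/2 = 5.274
(b) Area = (√3/4)·s² = (√3/4)·6.09² = (√3/4)·37.0881 = 16.06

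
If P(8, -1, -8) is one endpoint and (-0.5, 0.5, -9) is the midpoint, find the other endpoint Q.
Q = (2×(-0.5) - 8, 2×0.5 - (-1), 2×(-9) - (-8)) = (-9, 2, -10)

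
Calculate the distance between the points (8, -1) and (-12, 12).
Using the distance formula: d = sqrt((x₂-x₁)² + (y₂-y₁)²)
dx = (-12) - 8 = -20
dy = 12 - (-1) = 13
d = sqrt((-20)² + 13²) = sqrt(400 + 169) = sqrt(569) = 23.85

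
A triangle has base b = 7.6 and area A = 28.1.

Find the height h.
A = ½bh  →  h = 2A/b
h = 2·28.1/7.6 = 7.395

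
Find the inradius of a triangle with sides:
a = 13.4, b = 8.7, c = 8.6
s = (a+b+c)/2 = (13.4+8.7+8.6)/2 = 15.35
Area = √(s(s-a)(s-b)(s-c)) = √(15.35·1.95·6.65·6.75) = 36.6551
r = Area/s = 36.6551/15.35 = 2.388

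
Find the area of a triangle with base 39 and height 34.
Area = (1/2) * base * height
Area = (1/2) * 39 * 34
Area = 663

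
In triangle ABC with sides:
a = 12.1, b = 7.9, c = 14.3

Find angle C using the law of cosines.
cos(C) = (a² + b² - c²)/(2ab)
cos(C) = (12.1² + 7.9² - 14.3²)/(2·12.1·7.9) = 4.33/191.18 = 0.022649
C = arccos(0.022649) = 88.7°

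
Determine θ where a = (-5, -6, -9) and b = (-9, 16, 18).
a·b = -213, |a|² = 142, |b|² = 661
cos θ = -213/√93862 ≈ -0.6952
θ ≈ 134.0°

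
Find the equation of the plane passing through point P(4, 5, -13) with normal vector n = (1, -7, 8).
d = n·P = (1)(4) + (-7)(5) + (8)(-13) = -135
Plane: x - 7y + 8z = -135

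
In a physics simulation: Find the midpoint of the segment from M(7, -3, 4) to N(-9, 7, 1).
Midpoint = ((7-9)/2, (-3+7)/2, (4+1)/2) = (-1, 2, 2.5)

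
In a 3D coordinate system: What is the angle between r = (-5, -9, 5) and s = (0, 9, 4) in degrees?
r·s = -61, |r|² = 131, |s|² = 97
cos θ = -61/√12707 ≈ -0.5411
θ ≈ 122.8°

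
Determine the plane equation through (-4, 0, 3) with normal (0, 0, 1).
d = n·P = (0)(-4) + (0)(0) + (1)(3) = 3
Plane: z = 3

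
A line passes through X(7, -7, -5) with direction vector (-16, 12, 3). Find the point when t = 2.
P(2) = (7 + (-16)(2), -7 + 12(2), -5 + 3(2)) = (-25, 17, 1)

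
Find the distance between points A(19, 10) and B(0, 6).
Using the distance formula: d = sqrt((x₂-x₁)² + (y₂-y₁)²)
dx = 0 - 19 = -19
dy = 6 - 10 = -4
d = sqrt((-19)² + (-4)²) = sqrt(361 + 16) = sqrt(377) = 19.42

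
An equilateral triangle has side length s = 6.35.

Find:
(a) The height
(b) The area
(a) Height h = s·√3/2 = 6.35·√3/2 = 5.499
(b) Area = (√3/4)·s² = (√3/4)·6.35² = (√3/4)·40.3225 = 17.46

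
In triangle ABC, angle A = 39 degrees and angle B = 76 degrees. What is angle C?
Sum of angles in a triangle = 180 degrees
Third angle = 180 - 39 - 76
Third angle = 65 degrees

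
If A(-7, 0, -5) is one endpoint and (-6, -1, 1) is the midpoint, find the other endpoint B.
B = (2×(-6) - (-7), 2×(-1) - 0, 2×1 - (-5)) = (-5, -2, 7)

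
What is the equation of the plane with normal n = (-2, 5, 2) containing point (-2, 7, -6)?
d = n·P = (-2)(-2) + (5)(7) + (2)(-6) = 27
Plane: -2x + 5y + 2z = 27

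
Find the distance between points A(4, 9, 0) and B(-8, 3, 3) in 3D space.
d = √[(-12)² + (-6)² + (3)²] = √189 = 13.75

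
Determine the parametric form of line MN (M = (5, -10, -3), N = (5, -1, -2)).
Direction vector d = N - M = (0, 9, 1)
x = 5, y = -10 + 9t, z = -3 + t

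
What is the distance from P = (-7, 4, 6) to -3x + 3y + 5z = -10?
d = |(-3)(-7) + 3(4) + 5(6) - (-10)| / √((-3)² + 3² + 5²) = 73/√43 = 11.13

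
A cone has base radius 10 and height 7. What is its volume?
Volume = (1/3) * pi * r² * h
Volume = (1/3) * pi * 10² * 7
Volume = (1/3) * pi * 100 * 7
Volume = (1/3) * pi * 700
Volume = 733.04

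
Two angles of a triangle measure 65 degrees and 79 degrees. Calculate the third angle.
Sum of angles in a triangle = 180 degrees
Third angle = 180 - 65 - 79
Third angle = 36 degrees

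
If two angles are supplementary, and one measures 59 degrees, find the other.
Supplementary angles sum to 180 degrees.
Other angle = 180 - 59
Other angle = 121 degrees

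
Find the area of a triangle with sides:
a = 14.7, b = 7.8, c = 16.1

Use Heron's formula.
s = (a+b+c)/2 = (14.7+7.8+16.1)/2 = 19.3
A = √(s(s-a)(s-b)(s-c)) = √(19.3·4.6·11.5·3.2)
A = √3267.1 = 57.16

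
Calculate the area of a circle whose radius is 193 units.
Area = pi * r²
Area = pi * 193²
Area = pi * 37249
Area = 117021.18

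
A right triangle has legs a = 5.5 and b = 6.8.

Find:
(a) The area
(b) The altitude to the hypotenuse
(a) Area = ½ab = ½·5.5·6.8 = 18.7
(b) Hypotenuse c = √(5.5² + 6.8²) = √76.49 = 8.74586
    Area = ½·c·h_c  →  h_c = 2·Area/c = 2·18.7/8.74586 = 4.276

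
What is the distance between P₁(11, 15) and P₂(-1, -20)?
Using the distance formula: d = sqrt((x₂-x₁)² + (y₂-y₁)²)
dx = (-1) - 11 = -12
dy = (-20) - 15 = -35
d = sqrt((-12)² + (-35)²) = sqrt(144 + 1225) = sqrt(1369) = 37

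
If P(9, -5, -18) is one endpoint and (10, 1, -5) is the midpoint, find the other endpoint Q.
Q = (2×10 - 9, 2×1 - (-5), 2×(-5) - (-18)) = (11, 7, 8)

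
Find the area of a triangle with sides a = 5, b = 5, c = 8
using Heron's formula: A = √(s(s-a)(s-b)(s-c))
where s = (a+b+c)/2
s = (5+5+8)/2 = 9
A = √(9·4·4·1) = √144 = 12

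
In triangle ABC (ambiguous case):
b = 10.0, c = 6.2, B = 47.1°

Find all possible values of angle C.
sin(C)/c = sin(B)/b  →  sin(C) = c·sin(B)/b = 6.2·sin(47.1°)/10.0 = 0.454177
C₁ = arcsin(0.454177) = 27.01°,  C₂ = 180° - C₁ = 152.99°
Check C₂: A = 180° - 47.1° - 152.99° = -20.09° ≤ 0, rejected
C = 27.01° (one solution)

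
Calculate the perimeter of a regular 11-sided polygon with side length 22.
Perimeter = number of sides * side length
Perimeter = 11 * 22
Perimeter = 242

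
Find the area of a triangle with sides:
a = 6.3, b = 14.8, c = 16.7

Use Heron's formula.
s = (a+b+c)/2 = (6.3+14.8+16.7)/2 = 18.9
A = √(s(s-a)(s-b)(s-c)) = √(18.9·12.6·4.1·2.2)
A = √2148.02 = 46.35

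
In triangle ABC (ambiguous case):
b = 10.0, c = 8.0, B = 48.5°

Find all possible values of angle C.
sin(C)/c = sin(B)/b  →  sin(C) = c·sin(B)/b = 8.0·sin(48.5°)/10.0 = 0.599165
C₁ = arcsin(0.599165) = 36.81°,  C₂ = 180° - C₁ = 143.19°
Check C₂: A = 180° - 48.5° - 143.19° = -11.69° ≤ 0, rejected
C = 36.81° (one solution)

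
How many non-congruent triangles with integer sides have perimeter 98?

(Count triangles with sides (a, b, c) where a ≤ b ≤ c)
With a ≤ b ≤ c and a + b + c = 98, the triangle inequality a + b > c gives c < 98/2, so c ≤ 48.
Iterate a from 1 to ⌊p/3⌋ = 32; for each a, b ranges from a to ⌊(p−a)/2⌋ with c = p − a − b, keeping only c ≥ b.
Triples: (2, 48, 48), (3, 47, 48), (4, 46, 48), …
Count = 200 triangles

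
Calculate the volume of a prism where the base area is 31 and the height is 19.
Volume = base area * height
Volume = 31 * 19
Volume = 589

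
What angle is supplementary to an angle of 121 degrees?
Supplementary angles sum to 180 degrees.
Other angle = 180 - 121
Other angle = 59 degrees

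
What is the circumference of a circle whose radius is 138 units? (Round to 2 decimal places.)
Circumference = 2 * pi * r
Circumference = 2 * pi * 138
Circumference = 867.08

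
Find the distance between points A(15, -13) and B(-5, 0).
Using the distance formula: d = sqrt((x₂-x₁)² + (y₂-y₁)²)
dx = (-5) - 15 = -20
dy = 0 - (-13) = 13
d = sqrt((-20)² + 13²) = sqrt(400 + 169) = sqrt(569) = 23.85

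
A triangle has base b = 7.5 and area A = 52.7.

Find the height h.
A = ½bh  →  h = 2A/b
h = 2·52.7/7.5 = 14.05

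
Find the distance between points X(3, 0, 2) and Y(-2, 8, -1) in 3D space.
d = √[(-5)² + (8)² + (-3)²] = √98 = 9.899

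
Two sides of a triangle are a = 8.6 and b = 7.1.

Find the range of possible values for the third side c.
By the triangle inequality: |a - b| < c < a + b
|8.6 - 7.1| < c < 8.6 + 7.1
1.5 < c < 15.7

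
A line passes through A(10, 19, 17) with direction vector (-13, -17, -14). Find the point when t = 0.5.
P(0.5) = (10 + (-13)(0.5), 19 + (-17)(0.5), 17 + (-14)(0.5)) = (3.5, 10.5, 10)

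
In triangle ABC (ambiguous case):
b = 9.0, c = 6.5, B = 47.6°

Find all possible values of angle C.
sin(C)/c = sin(B)/b  →  sin(C) = c·sin(B)/b = 6.5·sin(47.6°)/9.0 = 0.533329
C₁ = arcsin(0.533329) = 32.23°,  C₂ = 180° - C₁ = 147.77°
Check C₂: A = 180° - 47.6° - 147.77° = -15.37° ≤ 0, rejected
C = 32.23° (one solution)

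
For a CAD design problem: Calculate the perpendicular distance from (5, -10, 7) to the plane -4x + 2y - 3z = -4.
d = |(-4)(5) + 2(-10) + (-3)(7) - (-4)| / √((-4)² + 2² + (-3)²) = 57/√29 = 10.58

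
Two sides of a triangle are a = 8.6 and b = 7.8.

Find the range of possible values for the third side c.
By the triangle inequality: |a - b| < c < a + b
|8.6 - 7.8| < c < 8.6 + 7.8
0.8 < c < 16.4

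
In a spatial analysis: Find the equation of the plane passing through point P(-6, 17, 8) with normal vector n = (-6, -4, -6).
d = n·P = (-6)(-6) + (-4)(17) + (-6)(8) = -80
Plane: -6x - 4y - 6z = -80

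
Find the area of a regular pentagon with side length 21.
For a regular 5-gon with side length s = 21:
Apothem a = s / (2*tan(pi/5)) = 21 / (2*tan(pi/5)) ≈ 14.452
Perimeter P = 5 * 21 = 105
Area = (1/2) * P * a = (1/2) * 105 * 14.452 = 758.73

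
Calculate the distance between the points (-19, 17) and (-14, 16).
Using the distance formula: d = sqrt((x₂-x₁)² + (y₂-y₁)²)
dx = (-14) - (-19) = 5
dy = 16 - 17 = -1
d = sqrt(5² + (-1)²) = sqrt(25 + 1) = sqrt(26) = 5.10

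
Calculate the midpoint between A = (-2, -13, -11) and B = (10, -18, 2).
Midpoint = ((-2+10)/2, (-13-18)/2, (-11+2)/2) = (4, -15.5, -4.5)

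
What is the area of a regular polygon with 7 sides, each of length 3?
For a regular 7-gon with side length s = 3:
Apothem a = s / (2*tan(pi/7)) = 3 / (2*tan(pi/7)) ≈ 3.1148
Perimeter P = 7 * 3 = 21
Area = (1/2) * P * a = (1/2) * 21 * 3.1148 = 32.71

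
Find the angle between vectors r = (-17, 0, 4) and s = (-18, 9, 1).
r·s = 310, |r|² = 305, |s|² = 406
cos θ = 310/√123830 ≈ 0.8809
θ ≈ 28.24°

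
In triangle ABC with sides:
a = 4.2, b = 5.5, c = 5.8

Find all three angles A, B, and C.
By the law of cosines:
cos(A) = (b² + c² - a²)/(2bc) = 0.724922  →  A = 43.54°
cos(B) = (a² + c² - b²)/(2ac) = 0.431650  →  B = 64.43°
cos(C) = (a² + b² - c²)/(2ab) = 0.308442  →  C = 72.03°
Check: A + B + C = 180.0° ✓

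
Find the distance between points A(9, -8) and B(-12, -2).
Using the distance formula: d = sqrt((x₂-x₁)² + (y₂-y₁)²)
dx = (-12) - 9 = -21
dy = (-2) - (-8) = 6
d = sqrt((-21)² + 6²) = sqrt(441 + 36) = sqrt(477) = 21.84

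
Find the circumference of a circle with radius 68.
Circumference = 2 * pi * r
Circumference = 2 * pi * 68
Circumference = 427.26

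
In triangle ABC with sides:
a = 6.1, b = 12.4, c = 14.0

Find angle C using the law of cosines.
cos(C) = (a² + b² - c²)/(2ab)
cos(C) = (6.1² + 12.4² - 14.0²)/(2·6.1·12.4) = -5.03/151.28 = -0.033250
C = arccos(-0.033250) = 91.91°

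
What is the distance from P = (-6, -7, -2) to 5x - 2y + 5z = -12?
d = |5(-6) + (-2)(-7) + 5(-2) - (-12)| / √(5² + (-2)² + 5²) = 14/√54 = 1.905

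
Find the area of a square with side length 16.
Area = s²
Area = 16²
Area = 256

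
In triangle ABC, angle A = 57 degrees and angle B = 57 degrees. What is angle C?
Sum of angles in a triangle = 180 degrees
Third angle = 180 - 57 - 57
Third angle = 66 degrees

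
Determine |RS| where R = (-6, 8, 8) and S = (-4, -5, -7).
d = √[(2)² + (-13)² + (-15)²] = √398 = 19.95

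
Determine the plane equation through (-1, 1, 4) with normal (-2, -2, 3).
d = n·P = (-2)(-1) + (-2)(1) + (3)(4) = 12
Plane: -2x - 2y + 3z = 12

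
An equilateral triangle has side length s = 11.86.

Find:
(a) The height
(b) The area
(a) Height h = s·√3/2 = 11.86·√3/2 = 10.27
(b) Area = (√3/4)·s² = (√3/4)·11.86² = (√3/4)·140.66 = 60.91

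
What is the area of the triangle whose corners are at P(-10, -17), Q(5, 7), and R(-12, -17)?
Using the coordinate formula: Area = (1/2)|x₁(y₂-y₃) + x₂(y₃-y₁) + x₃(y₁-y₂)|
Area = (1/2)|(-10)(7-(-17)) + 5((-17)-(-17)) + (-12)((-17)-7)|
Area = (1/2)|(-10)*24 + 5*0 + (-12)*(-24)|
Area = (1/2)|(-240) + 0 + 288|
Area = (1/2)*48 = 24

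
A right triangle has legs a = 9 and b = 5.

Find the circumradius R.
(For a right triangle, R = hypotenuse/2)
Hypotenuse c = √(9² + 5²) = √106 = 10.2956
R = c/2 = 5.148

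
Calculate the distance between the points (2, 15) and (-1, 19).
Using the distance formula: d = sqrt((x₂-x₁)² + (y₂-y₁)²)
dx = (-1) - 2 = -3
dy = 19 - 15 = 4
d = sqrt((-3)² + 4²) = sqrt(9 + 16) = sqrt(25) = 5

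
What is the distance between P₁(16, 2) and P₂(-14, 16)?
Using the distance formula: d = sqrt((x₂-x₁)² + (y₂-y₁)²)
dx = (-14) - 16 = -30
dy = 16 - 2 = 14
d = sqrt((-30)² + 14²) = sqrt(900 + 196) = sqrt(1096) = 33.11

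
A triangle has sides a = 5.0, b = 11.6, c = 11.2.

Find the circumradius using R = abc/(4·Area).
s = (a+b+c)/2 = 13.9
Area = √(s(s-a)(s-b)(s-c)) = √(13.9·8.9·2.3·2.7) = 27.7171
R = abc/(4·Area) = (5.0·11.6·11.2)/(4·27.7171) = 649.6/110.8684 = 5.859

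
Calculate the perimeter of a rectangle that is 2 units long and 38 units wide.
Perimeter = 2 * (length + width)
Perimeter = 2 * (2 + 38)
Perimeter = 2 * 40
Perimeter = 80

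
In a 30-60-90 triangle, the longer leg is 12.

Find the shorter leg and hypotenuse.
In a 30-60-90 triangle, sides are in ratio 1 : √3 : 2.
Long leg = short leg·√3  →  short leg = 12/√3 = 6.928
Hypotenuse = 2·(short leg) = 2·12/√3 = 13.86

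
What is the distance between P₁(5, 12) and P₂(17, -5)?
Using the distance formula: d = sqrt((x₂-x₁)² + (y₂-y₁)²)
dx = 17 - 5 = 12
dy = (-5) - 12 = -17
d = sqrt(12² + (-17)²) = sqrt(144 + 289) = sqrt(433) = 20.81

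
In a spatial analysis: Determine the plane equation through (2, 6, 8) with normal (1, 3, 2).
d = n·P = (1)(2) + (3)(6) + (2)(8) = 36
Plane: x + 3y + 2z = 36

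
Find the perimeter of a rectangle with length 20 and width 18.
Perimeter = 2 * (length + width)
Perimeter = 2 * (20 + 18)
Perimeter = 2 * 38
Perimeter = 76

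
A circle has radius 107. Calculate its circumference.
Circumference = 2 * pi * r
Circumference = 2 * pi * 107
Circumference = 672.30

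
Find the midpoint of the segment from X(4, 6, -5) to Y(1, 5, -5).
Midpoint = ((4+1)/2, (6+5)/2, (-5-5)/2) = (2.5, 5.5, -5)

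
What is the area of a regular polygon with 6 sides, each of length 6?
For a regular 6-gon with side length s = 6:
Apothem a = s / (2*tan(pi/6)) = 6 / (2*tan(pi/6)) ≈ 5.1962
Perimeter P = 6 * 6 = 36
Area = (1/2) * P * a = (1/2) * 36 * 5.1962 = 93.53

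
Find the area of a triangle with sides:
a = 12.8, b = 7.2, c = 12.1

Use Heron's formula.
s = (a+b+c)/2 = (12.8+7.2+12.1)/2 = 16.05
A = √(s(s-a)(s-b)(s-c)) = √(16.05·3.25·8.85·3.95)
A = √1823.47 = 42.7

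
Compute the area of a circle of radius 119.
Area = pi * r²
Area = pi * 119²
Area = pi * 14161
Area = 44488.09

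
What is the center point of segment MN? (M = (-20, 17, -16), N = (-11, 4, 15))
Midpoint = ((-20-11)/2, (17+4)/2, (-16+15)/2) = (-15.5, 10.5, -0.5)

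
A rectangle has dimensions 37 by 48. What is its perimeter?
Perimeter = 2 * (length + width)
Perimeter = 2 * (37 + 48)
Perimeter = 2 * 85
Perimeter = 170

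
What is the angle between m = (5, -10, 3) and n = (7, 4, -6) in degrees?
m·n = -23, |m|² = 134, |n|² = 101
cos θ = -23/√13534 ≈ -0.1977
θ ≈ 101.4°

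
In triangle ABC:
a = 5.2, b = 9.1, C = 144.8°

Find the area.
Using A = ½ab·sin(C):
A = ½·5.2·9.1·sin(144.8°) = ½·47.32·0.576432 = 13.64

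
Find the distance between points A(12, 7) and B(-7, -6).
Using the distance formula: d = sqrt((x₂-x₁)² + (y₂-y₁)²)
dx = (-7) - 12 = -19
dy = (-6) - 7 = -13
d = sqrt((-19)² + (-13)²) = sqrt(361 + 169) = sqrt(530) = 23.02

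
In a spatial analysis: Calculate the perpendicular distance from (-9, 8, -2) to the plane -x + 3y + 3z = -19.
d = |(-1)(-9) + 3(8) + 3(-2) - (-19)| / √((-1)² + 3² + 3²) = 46/√19 = 10.55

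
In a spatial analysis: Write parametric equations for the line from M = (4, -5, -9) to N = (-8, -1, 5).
Direction vector d = N - M = (-12, 4, 14)
x = 4 - 12t, y = -5 + 4t, z = -9 + 14t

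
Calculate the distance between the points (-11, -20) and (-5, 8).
Using the distance formula: d = sqrt((x₂-x₁)² + (y₂-y₁)²)
dx = (-5) - (-11) = 6
dy = 8 - (-20) = 28
d = sqrt(6² + 28²) = sqrt(36 + 784) = sqrt(820) = 28.64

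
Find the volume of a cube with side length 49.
Volume = s³
Volume = 49³
Volume = 117649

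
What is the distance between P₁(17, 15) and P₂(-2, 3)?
Using the distance formula: d = sqrt((x₂-x₁)² + (y₂-y₁)²)
dx = (-2) - 17 = -19
dy = 3 - 15 = -12
d = sqrt((-19)² + (-12)²) = sqrt(361 + 144) = sqrt(505) = 22.47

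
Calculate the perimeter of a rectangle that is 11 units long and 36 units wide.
Perimeter = 2 * (length + width)
Perimeter = 2 * (11 + 36)
Perimeter = 2 * 47
Perimeter = 94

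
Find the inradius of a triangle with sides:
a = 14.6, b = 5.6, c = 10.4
s = (a+b+c)/2 = (14.6+5.6+10.4)/2 = 15.3
Area = √(s(s-a)(s-b)(s-c)) = √(15.3·0.7·9.7·4.9) = 22.5621
r = Area/s = 22.5621/15.3 = 1.475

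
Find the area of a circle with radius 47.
Area = pi * r²
Area = pi * 47²
Area = pi * 2209
Area = 6939.78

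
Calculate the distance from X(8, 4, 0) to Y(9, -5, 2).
d = √[(1)² + (-9)² + (2)²] = √86 = 9.274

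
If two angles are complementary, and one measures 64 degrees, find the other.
Complementary angles sum to 90 degrees.
Other angle = 90 - 64
Other angle = 26 degrees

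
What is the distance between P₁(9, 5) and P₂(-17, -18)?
Using the distance formula: d = sqrt((x₂-x₁)² + (y₂-y₁)²)
dx = (-17) - 9 = -26
dy = (-18) - 5 = -23
d = sqrt((-26)² + (-23)²) = sqrt(676 + 529) = sqrt(1205) = 34.71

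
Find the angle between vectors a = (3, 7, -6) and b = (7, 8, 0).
a·b = 77, |a|² = 94, |b|² = 113
cos θ = 77/√10622 ≈ 0.7471
θ ≈ 41.66°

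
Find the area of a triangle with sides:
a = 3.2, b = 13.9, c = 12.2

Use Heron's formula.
s = (a+b+c)/2 = (3.2+13.9+12.2)/2 = 14.65
A = √(s(s-a)(s-b)(s-c)) = √(14.65·11.45·0.75·2.45)
A = √308.227 = 17.56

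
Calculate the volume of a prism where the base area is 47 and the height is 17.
Volume = base area * height
Volume = 47 * 17
Volume = 799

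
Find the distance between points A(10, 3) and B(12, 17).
Using the distance formula: d = sqrt((x₂-x₁)² + (y₂-y₁)²)
dx = 12 - 10 = 2
dy = 17 - 3 = 14
d = sqrt(2² + 14²) = sqrt(4 + 196) = sqrt(200) = 14.14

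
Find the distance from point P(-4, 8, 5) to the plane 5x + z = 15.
d = |5(-4) + 0(8) + 1(5) - (15)| / √(5² + 0² + 1²) = 30/√26 = 5.883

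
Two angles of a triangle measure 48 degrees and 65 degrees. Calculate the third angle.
Sum of angles in a triangle = 180 degrees
Third angle = 180 - 48 - 65
Third angle = 67 degrees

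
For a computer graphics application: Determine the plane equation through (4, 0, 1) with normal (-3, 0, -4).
d = n·P = (-3)(4) + (0)(0) + (-4)(1) = -16
Plane: -3x - 4z = -16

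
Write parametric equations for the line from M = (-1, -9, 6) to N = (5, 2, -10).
Direction vector d = N - M = (6, 11, -16)
x = -1 + 6t, y = -9 + 11t, z = 6 - 16t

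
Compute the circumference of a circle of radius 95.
Circumference = 2 * pi * r
Circumference = 2 * pi * 95
Circumference = 596.90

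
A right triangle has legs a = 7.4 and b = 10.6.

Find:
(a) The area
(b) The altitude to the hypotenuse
(a) Area = ½ab = ½·7.4·10.6 = 39.22
(b) Hypotenuse c = √(7.4² + 10.6²) = √167.12 = 12.9275
    Area = ½·c·h_c  →  h_c = 2·Area/c = 2·39.22/12.9275 = 6.068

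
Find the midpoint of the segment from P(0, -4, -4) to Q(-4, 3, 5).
Midpoint = ((0-4)/2, (-4+3)/2, (-4+5)/2) = (-2, -0.5, 0.5)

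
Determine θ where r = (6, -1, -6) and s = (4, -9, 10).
r·s = -27, |r|² = 73, |s|² = 197
cos θ = -27/√14381 ≈ -0.2251
θ ≈ 103.0°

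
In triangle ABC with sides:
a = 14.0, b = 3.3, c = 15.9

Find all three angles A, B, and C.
By the law of cosines:
cos(A) = (b² + c² - a²)/(2bc) = 0.645131  →  A = 49.82°
cos(B) = (a² + c² - b²)/(2ac) = 0.983648  →  B = 10.38°
cos(C) = (a² + b² - c²)/(2ab) = -0.496970  →  C = 119.8°
Check: A + B + C = 180.0° ✓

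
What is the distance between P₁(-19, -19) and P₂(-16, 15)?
Using the distance formula: d = sqrt((x₂-x₁)² + (y₂-y₁)²)
dx = (-16) - (-19) = 3
dy = 15 - (-19) = 34
d = sqrt(3² + 34²) = sqrt(9 + 1156) = sqrt(1165) = 34.13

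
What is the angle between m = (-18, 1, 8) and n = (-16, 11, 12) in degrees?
m·n = 395, |m|² = 389, |n|² = 521
cos θ = 395/√202669 ≈ 0.8774
θ ≈ 28.67°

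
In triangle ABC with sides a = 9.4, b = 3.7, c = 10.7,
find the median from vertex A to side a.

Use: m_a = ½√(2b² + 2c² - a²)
m_a = ½√(2·3.7² + 2·10.7² - 9.4²)
m_a = ½√(27.38 + 228.98 - 88.36) = ½√168 = 6.481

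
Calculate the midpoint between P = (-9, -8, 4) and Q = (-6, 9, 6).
Midpoint = ((-9-6)/2, (-8+9)/2, (4+6)/2) = (-7.5, 0.5, 5)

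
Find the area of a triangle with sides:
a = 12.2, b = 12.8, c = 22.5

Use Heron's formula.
s = (a+b+c)/2 = (12.2+12.8+22.5)/2 = 23.75
A = √(s(s-a)(s-b)(s-c)) = √(23.75·11.55·10.95·1.25)
A = √3754.65 = 61.28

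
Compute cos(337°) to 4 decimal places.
cos(337 degrees) = 0.9205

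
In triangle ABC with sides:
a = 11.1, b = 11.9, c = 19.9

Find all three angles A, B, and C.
By the law of cosines:
cos(A) = (b² + c² - a²)/(2bc) = 0.874984  →  A = 28.96°
cos(B) = (a² + c² - b²)/(2ac) = 0.854747  →  B = 31.27°
cos(C) = (a² + b² - c²)/(2ab) = -0.496593  →  C = 119.8°
Check: A + B + C = 180.0° ✓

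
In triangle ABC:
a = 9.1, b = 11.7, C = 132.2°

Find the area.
Using A = ½ab·sin(C):
A = ½·9.1·11.7·sin(132.2°) = ½·106.47·0.740805 = 39.44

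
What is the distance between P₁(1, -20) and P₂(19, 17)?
Using the distance formula: d = sqrt((x₂-x₁)² + (y₂-y₁)²)
dx = 19 - 1 = 18
dy = 17 - (-20) = 37
d = sqrt(18² + 37²) = sqrt(324 + 1369) = sqrt(1693) = 41.15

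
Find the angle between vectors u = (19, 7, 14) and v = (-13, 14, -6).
u·v = -233, |u|² = 606, |v|² = 401
cos θ = -233/√243006 ≈ -0.4727
θ ≈ 118.2°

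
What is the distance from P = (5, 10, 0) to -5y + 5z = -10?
d = |0(5) + (-5)(10) + 5(0) - (-10)| / √(0² + (-5)² + 5²) = 40/√50 = 5.657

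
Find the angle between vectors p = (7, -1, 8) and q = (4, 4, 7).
p·q = 80, |p|² = 114, |q|² = 81
cos θ = 80/√9234 ≈ 0.8325
θ ≈ 33.64°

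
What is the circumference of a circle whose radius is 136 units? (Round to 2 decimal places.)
Circumference = 2 * pi * r
Circumference = 2 * pi * 136
Circumference = 854.51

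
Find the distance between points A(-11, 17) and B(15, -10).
Using the distance formula: d = sqrt((x₂-x₁)² + (y₂-y₁)²)
dx = 15 - (-11) = 26
dy = (-10) - 17 = -27
d = sqrt(26² + (-27)²) = sqrt(676 + 729) = sqrt(1405) = 37.48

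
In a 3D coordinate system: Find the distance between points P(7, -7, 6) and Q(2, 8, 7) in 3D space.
d = √[(-5)² + (15)² + (1)²] = √251 = 15.84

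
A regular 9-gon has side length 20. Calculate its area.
For a regular 9-gon with side length s = 20:
Apothem a = s / (2*tan(pi/9)) = 20 / (2*tan(pi/9)) ≈ 27.4748
Perimeter P = 9 * 20 = 180
Area = (1/2) * P * a = (1/2) * 180 * 27.4748 = 2472.73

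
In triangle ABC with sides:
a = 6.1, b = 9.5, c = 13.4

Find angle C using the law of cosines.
cos(C) = (a² + b² - c²)/(2ab)
cos(C) = (6.1² + 9.5² - 13.4²)/(2·6.1·9.5) = -52.1/115.9 = -0.449525
C = arccos(-0.449525) = 116.7°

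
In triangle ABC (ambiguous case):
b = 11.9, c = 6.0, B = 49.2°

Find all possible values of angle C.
sin(C)/c = sin(B)/b  →  sin(C) = c·sin(B)/b = 6.0·sin(49.2°)/11.9 = 0.381678
C₁ = arcsin(0.381678) = 22.44°,  C₂ = 180° - C₁ = 157.56°
Check C₂: A = 180° - 49.2° - 157.56° = -26.76° ≤ 0, rejected
C = 22.44° (one solution)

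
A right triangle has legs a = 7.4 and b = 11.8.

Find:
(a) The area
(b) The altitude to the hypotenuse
(a) Area = ½ab = ½·7.4·11.8 = 43.66
(b) Hypotenuse c = √(7.4² + 11.8²) = √194 = 13.9284
    Area = ½·c·h_c  →  h_c = 2·Area/c = 2·43.66/13.9284 = 6.269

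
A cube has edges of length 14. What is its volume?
Volume = s³
Volume = 14³
Volume = 2744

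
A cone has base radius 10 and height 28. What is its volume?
Volume = (1/3) * pi * r² * h
Volume = (1/3) * pi * 10² * 28
Volume = (1/3) * pi * 100 * 28
Volume = (1/3) * pi * 2800
Volume = 2932.15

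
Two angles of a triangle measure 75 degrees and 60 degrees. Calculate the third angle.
Sum of angles in a triangle = 180 degrees
Third angle = 180 - 75 - 60
Third angle = 45 degrees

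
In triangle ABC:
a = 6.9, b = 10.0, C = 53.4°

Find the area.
Using A = ½ab·sin(C):
A = ½·6.9·10.0·sin(53.4°) = ½·69·0.802817 = 27.7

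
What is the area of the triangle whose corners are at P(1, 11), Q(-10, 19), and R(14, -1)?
Using the coordinate formula: Area = (1/2)|x₁(y₂-y₃) + x₂(y₃-y₁) + x₃(y₁-y₂)|
Area = (1/2)|1(19-(-1)) + (-10)((-1)-11) + 14(11-19)|
Area = (1/2)|1*20 + (-10)*(-12) + 14*(-8)|
Area = (1/2)|20 + 120 + (-112)|
Area = (1/2)*28 = 14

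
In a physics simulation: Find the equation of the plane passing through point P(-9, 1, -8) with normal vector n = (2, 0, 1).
d = n·P = (2)(-9) + (0)(1) + (1)(-8) = -26
Plane: 2x + z = -26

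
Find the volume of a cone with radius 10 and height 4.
Volume = (1/3) * pi * r² * h
Volume = (1/3) * pi * 10² * 4
Volume = (1/3) * pi * 100 * 4
Volume = (1/3) * pi * 400
Volume = 418.88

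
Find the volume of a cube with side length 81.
Volume = s³
Volume = 81³
Volume = 531441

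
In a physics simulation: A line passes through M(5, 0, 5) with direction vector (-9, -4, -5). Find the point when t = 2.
P(2) = (5 + (-9)(2), 0 + (-4)(2), 5 + (-5)(2)) = (-13, -8, -5)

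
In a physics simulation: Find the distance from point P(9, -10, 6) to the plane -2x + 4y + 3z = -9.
d = |(-2)(9) + 4(-10) + 3(6) - (-9)| / √((-2)² + 4² + 3²) = 31/√29 = 5.757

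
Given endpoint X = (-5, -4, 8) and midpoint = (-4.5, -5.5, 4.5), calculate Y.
Y = (2×(-4.5) - (-5), 2×(-5.5) - (-4), 2×4.5 - 8) = (-4, -7, 1)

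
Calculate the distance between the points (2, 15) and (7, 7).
Using the distance formula: d = sqrt((x₂-x₁)² + (y₂-y₁)²)
dx = 7 - 2 = 5
dy = 7 - 15 = -8
d = sqrt(5² + (-8)²) = sqrt(25 + 64) = sqrt(89) = 9.43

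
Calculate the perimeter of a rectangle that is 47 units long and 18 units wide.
Perimeter = 2 * (length + width)
Perimeter = 2 * (47 + 18)
Perimeter = 2 * 65
Perimeter = 130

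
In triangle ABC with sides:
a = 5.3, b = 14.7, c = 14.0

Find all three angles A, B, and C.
By the law of cosines:
cos(A) = (b² + c² - a²)/(2bc) = 0.932945  →  A = 21.1°
cos(B) = (a² + c² - b²)/(2ac) = 0.053908  →  B = 86.91°
cos(C) = (a² + b² - c²)/(2ab) = 0.309203  →  C = 71.99°
Check: A + B + C = 180.0° ✓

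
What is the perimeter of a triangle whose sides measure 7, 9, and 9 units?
Perimeter = sum of all sides
Perimeter = 7 + 9 + 9
Perimeter = 25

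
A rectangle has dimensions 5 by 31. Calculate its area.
Area = length * width
Area = 5 * 31
Area = 155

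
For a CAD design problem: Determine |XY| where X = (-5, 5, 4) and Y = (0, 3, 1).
d = √[(5)² + (-2)² + (-3)²] = √38 = 6.164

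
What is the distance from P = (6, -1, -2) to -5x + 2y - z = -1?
d = |(-5)(6) + 2(-1) + (-1)(-2) - (-1)| / √((-5)² + 2² + (-1)²) = 29/√30 = 5.295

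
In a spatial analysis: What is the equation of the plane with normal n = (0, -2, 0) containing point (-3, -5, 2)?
d = n·P = (0)(-3) + (-2)(-5) + (0)(2) = 10
Plane: -2y = 10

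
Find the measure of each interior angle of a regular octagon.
Interior angle of a regular n-gon = (n-2)*180/n
Interior angle = (8-2)*180/8
Interior angle = 6*180/8
Interior angle = 1080/8
Interior angle = 135 degrees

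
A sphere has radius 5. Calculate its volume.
Volume = (4/3) * pi * r³
Volume = (4/3) * pi * 5³
Volume = (4/3) * pi * 125
Volume = 523.60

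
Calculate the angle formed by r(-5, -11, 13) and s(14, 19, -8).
r·s = -383, |r|² = 315, |s|² = 621
cos θ = -383/√195615 ≈ -0.866
θ ≈ 150.0°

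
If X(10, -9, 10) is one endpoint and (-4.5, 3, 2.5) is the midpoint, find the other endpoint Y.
Y = (2×(-4.5) - 10, 2×3 - (-9), 2×2.5 - 10) = (-19, 15, -5)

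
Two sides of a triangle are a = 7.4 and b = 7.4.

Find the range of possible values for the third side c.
By the triangle inequality: |a - b| < c < a + b
|7.4 - 7.4| < c < 7.4 + 7.4
0 < c < 14.8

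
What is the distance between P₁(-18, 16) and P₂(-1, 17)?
Using the distance formula: d = sqrt((x₂-x₁)² + (y₂-y₁)²)
dx = (-1) - (-18) = 17
dy = 17 - 16 = 1
d = sqrt(17² + 1²) = sqrt(289 + 1) = sqrt(290) = 17.03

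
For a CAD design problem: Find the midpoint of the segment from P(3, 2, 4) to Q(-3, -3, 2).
Midpoint = ((3-3)/2, (2-3)/2, (4+2)/2) = (0, -0.5, 3)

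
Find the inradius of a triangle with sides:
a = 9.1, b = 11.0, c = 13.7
s = (a+b+c)/2 = (9.1+11.0+13.7)/2 = 16.9
Area = √(s(s-a)(s-b)(s-c)) = √(16.9·7.8·5.9·3.2) = 49.8875
r = Area/s = 49.8875/16.9 = 2.952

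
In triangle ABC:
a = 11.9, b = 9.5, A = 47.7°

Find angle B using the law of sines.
sin(B)/b = sin(A)/a
sin(B) = b·sin(A)/a = 9.5·sin(47.7°)/11.9 = 0.590462
B = arcsin(0.590462) = 36.19°  (b ≤ a, so B ≤ A and the acute solution is unique)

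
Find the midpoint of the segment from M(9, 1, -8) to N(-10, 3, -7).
Midpoint = ((9-10)/2, (1+3)/2, (-8-7)/2) = (-0.5, 2, -7.5)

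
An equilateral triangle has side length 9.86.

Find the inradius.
For an equilateral triangle, r = s/(2√3) where s is the side.
r = 9.86/(2√3) = 9.86/3.464102 = 2.846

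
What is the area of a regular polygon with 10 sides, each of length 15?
For a regular 10-gon with side length s = 15:
Apothem a = s / (2*tan(pi/10)) = 15 / (2*tan(pi/10)) ≈ 23.08263
Perimeter P = 10 * 15 = 150
Area = (1/2) * P * a = (1/2) * 150 * 23.08263 = 1731.20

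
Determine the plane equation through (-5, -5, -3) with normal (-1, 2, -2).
d = n·P = (-1)(-5) + (2)(-5) + (-2)(-3) = 1
Plane: -x + 2y - 2z = 1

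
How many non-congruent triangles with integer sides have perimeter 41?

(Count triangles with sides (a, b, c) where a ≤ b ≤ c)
With a ≤ b ≤ c and a + b + c = 41, the triangle inequality a + b > c gives c < 41/2, so c ≤ 20.
Iterate a from 1 to ⌊p/3⌋ = 13; for each a, b ranges from a to ⌊(p−a)/2⌋ with c = p − a − b, keeping only c ≥ b.
Triples: (1, 20, 20), (2, 19, 20), (3, 18, 20), …
Count = 40 triangles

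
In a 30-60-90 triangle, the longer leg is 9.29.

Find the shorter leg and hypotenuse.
In a 30-60-90 triangle, sides are in ratio 1 : √3 : 2.
Long leg = short leg·√3  →  short leg = 9.29/√3 = 5.364
Hypotenuse = 2·(short leg) = 2·9.29/√3 = 10.73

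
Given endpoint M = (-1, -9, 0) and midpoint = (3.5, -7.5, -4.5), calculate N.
N = (2×3.5 - (-1), 2×(-7.5) - (-9), 2×(-4.5) - 0) = (8, -6, -9)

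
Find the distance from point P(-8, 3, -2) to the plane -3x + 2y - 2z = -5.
d = |(-3)(-8) + 2(3) + (-2)(-2) - (-5)| / √((-3)² + 2² + (-2)²) = 39/√17 = 9.459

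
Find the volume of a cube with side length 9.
Volume = s³
Volume = 9³
Volume = 729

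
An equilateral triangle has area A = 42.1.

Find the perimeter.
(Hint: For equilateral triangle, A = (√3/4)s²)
A = (√3/4)s²  →  s² = 4A/√3 = 4·42.1/√3 = 97.2258
s = 9.86031
Perimeter = 3s = 29.58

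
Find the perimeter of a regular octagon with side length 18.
Perimeter = number of sides * side length
Perimeter = 8 * 18
Perimeter = 144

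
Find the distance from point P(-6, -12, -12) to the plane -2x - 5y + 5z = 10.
d = |(-2)(-6) + (-5)(-12) + 5(-12) - (10)| / √((-2)² + (-5)² + 5²) = 2/√54 = 0.2722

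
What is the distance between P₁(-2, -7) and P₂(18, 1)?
Using the distance formula: d = sqrt((x₂-x₁)² + (y₂-y₁)²)
dx = 18 - (-2) = 20
dy = 1 - (-7) = 8
d = sqrt(20² + 8²) = sqrt(400 + 64) = sqrt(464) = 21.54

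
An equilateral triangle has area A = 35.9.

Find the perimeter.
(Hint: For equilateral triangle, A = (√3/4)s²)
A = (√3/4)s²  →  s² = 4A/√3 = 4·35.9/√3 = 82.9075
s = 9.10536
Perimeter = 3s = 27.32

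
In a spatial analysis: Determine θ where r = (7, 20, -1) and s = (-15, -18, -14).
r·s = -451, |r|² = 450, |s|² = 745
cos θ = -451/√335250 ≈ -0.7789
θ ≈ 141.2°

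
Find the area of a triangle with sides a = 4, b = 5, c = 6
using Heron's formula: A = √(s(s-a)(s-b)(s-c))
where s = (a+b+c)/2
s = (4+5+6)/2 = 7.5
A = √(7.5·3.5·2.5·1.5) = √98.4375 = 9.922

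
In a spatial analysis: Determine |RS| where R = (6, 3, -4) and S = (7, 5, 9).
d = √[(1)² + (2)² + (13)²] = √174 = 13.19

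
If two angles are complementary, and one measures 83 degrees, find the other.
Complementary angles sum to 90 degrees.
Other angle = 90 - 83
Other angle = 7 degrees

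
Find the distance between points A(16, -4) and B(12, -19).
Using the distance formula: d = sqrt((x₂-x₁)² + (y₂-y₁)²)
dx = 12 - 16 = -4
dy = (-19) - (-4) = -15
d = sqrt((-4)² + (-15)²) = sqrt(16 + 225) = sqrt(241) = 15.52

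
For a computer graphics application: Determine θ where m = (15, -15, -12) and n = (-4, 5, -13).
m·n = 21, |m|² = 594, |n|² = 210
cos θ = 21/√124740 ≈ 0.05946
θ ≈ 86.59°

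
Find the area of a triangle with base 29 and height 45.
Area = (1/2) * base * height
Area = (1/2) * 29 * 45
Area = 652.50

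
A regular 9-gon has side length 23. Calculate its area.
For a regular 9-gon with side length s = 23:
Apothem a = s / (2*tan(pi/9)) = 23 / (2*tan(pi/9)) ≈ 31.59599
Perimeter P = 9 * 23 = 207
Area = (1/2) * P * a = (1/2) * 207 * 31.59599 = 3270.18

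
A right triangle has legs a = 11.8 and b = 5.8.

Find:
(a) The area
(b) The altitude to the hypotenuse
(a) Area = ½ab = ½·11.8·5.8 = 34.22
(b) Hypotenuse c = √(11.8² + 5.8²) = √172.88 = 13.1484
    Area = ½·c·h_c  →  h_c = 2·Area/c = 2·34.22/13.1484 = 5.205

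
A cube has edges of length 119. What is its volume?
Volume = s³
Volume = 119³
Volume = 1685159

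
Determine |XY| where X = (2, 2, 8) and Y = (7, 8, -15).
d = √[(5)² + (6)² + (-23)²] = √590 = 24.29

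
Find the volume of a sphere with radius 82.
Volume = (4/3) * pi * r³
Volume = (4/3) * pi * 82³
Volume = (4/3) * pi * 551368
Volume = 2309564.88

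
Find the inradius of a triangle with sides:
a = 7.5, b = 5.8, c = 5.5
s = (a+b+c)/2 = (7.5+5.8+5.5)/2 = 9.4
Area = √(s(s-a)(s-b)(s-c)) = √(9.4·1.9·3.6·3.9) = 15.8352
r = Area/s = 15.8352/9.4 = 1.685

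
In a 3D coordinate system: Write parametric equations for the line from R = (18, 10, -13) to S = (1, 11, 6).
Direction vector d = S - R = (-17, 1, 19)
x = 18 - 17t, y = 10 + t, z = -13 + 19t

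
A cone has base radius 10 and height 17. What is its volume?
Volume = (1/3) * pi * r² * h
Volume = (1/3) * pi * 10² * 17
Volume = (1/3) * pi * 100 * 17
Volume = (1/3) * pi * 1700
Volume = 1780.24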